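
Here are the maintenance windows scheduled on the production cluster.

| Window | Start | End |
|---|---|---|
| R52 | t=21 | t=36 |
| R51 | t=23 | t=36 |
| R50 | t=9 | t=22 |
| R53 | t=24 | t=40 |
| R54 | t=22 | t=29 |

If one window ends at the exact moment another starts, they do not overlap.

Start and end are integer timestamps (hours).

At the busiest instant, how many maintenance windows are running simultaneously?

4

Sort all start/end points and keep a running count:
t=9 start R50 → 1
t=21 start R52 → 2
t=22 end R50 → 1
t=22 start R54 → 2
t=23 start R51 → 3
t=24 start R53 → 4
t=29 end R54 → 3
t=36 end R51 → 2
t=36 end R52 → 1
t=40 end R53 → 0
Peak is 4, at t=24 (R51, R52, R53, R54).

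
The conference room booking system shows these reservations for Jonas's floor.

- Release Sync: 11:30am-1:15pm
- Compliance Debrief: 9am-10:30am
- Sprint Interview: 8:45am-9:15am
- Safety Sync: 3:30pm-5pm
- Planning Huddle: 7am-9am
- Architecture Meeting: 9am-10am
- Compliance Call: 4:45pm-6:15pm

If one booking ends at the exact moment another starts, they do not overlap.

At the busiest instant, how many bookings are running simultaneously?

3

Sort all start/end points and keep a running count:
7am start Planning Huddle → 1
8:45am start Sprint Interview → 2
9am end Planning Huddle → 1
9am start Architecture Meeting → 2
9am start Compliance Debrief → 3
9:15am end Sprint Interview → 2
10am end Architecture Meeting → 1
10:30am end Compliance Debrief → 0
11:30am start Release Sync → 1
1:15pm end Release Sync → 0
3:30pm start Safety Sync → 1
4:45pm start Compliance Call → 2
5pm end Safety Sync → 1
6:15pm end Compliance Call → 0
Peak is 3, at 9am (Architecture Meeting, Compliance Debrief, Sprint Interview).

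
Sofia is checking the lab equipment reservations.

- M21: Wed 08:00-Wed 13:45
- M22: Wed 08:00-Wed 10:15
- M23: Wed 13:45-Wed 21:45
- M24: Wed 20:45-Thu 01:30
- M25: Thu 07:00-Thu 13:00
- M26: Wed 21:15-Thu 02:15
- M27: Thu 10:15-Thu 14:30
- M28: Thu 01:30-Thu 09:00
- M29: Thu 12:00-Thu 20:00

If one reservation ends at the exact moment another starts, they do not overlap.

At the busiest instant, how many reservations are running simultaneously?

3

Sort all start/end points and keep a running count:
Wed 08:00 start M21 → 1
Wed 08:00 start M22 → 2
Wed 10:15 end M22 → 1
Wed 13:45 end M21 → 0
Wed 13:45 start M23 → 1
Wed 20:45 start M24 → 2
Wed 21:15 start M26 → 3
Wed 21:45 end M23 → 2
Thu 01:30 end M24 → 1
Thu 01:30 start M28 → 2
Thu 02:15 end M26 → 1
Thu 07:00 start M25 → 2
Thu 09:00 end M28 → 1
Thu 10:15 start M27 → 2
Thu 12:00 start M29 → 3
Thu 13:00 end M25 → 2
Thu 14:30 end M27 → 1
Thu 20:00 end M29 → 0
Peak is 3, at Wed 21:15 (M23, M24, M26).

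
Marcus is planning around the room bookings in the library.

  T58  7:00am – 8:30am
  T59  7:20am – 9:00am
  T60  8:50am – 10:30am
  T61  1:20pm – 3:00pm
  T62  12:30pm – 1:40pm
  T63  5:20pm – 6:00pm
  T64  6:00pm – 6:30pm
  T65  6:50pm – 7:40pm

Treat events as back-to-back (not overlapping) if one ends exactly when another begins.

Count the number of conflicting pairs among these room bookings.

Sorted by start: T58, T59, T60, T62, T61, T63, T64, T65.
T59 starts before T58 ends → T58 and T59 overlap.
T60 starts after T58 ends; T58 is clear from here.
T60 starts before T59 ends → T59 and T60 overlap.
T62 starts after T59 ends; T59 is clear from here.
T62 starts after T60 ends; T60 is clear from here.
T61 starts before T62 ends → T62 and T61 overlap.
T63 starts after T62 ends; T62 is clear from here.
T63 starts after T61 ends; T61 is clear from here.
T64 starts exactly when T63 ends (back-to-back, no overlap); T63 is clear from here.
T65 starts after T64 ends.
Overlapping pairs: T58 & T59, T59 & T60, T61 & T62 — 3 in total.

3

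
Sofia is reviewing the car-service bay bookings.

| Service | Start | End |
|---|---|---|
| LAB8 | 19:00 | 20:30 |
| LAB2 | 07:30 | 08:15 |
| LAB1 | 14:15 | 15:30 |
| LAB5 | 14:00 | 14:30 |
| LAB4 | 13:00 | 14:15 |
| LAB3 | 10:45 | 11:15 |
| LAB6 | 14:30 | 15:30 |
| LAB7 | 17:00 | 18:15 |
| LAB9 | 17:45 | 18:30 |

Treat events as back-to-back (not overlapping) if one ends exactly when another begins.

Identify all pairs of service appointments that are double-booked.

LAB1 & LAB5, LAB1 & LAB6, LAB4 & LAB5, LAB7 & LAB9

Sorted by start: LAB2, LAB3, LAB4, LAB5, LAB1, LAB6, LAB7, LAB9, LAB8.
LAB3 starts after LAB2 ends, so nothing later overlaps LAB2 either.
LAB4 starts after LAB3 ends, so nothing later overlaps LAB3 either.
LAB5 starts before LAB4 ends → LAB4 and LAB5 overlap.
LAB1 starts exactly when LAB4 ends (back-to-back, no overlap), so nothing later overlaps LAB4 either.
LAB1 starts before LAB5 ends → LAB5 and LAB1 overlap.
LAB6 starts exactly when LAB5 ends (back-to-back, no overlap), so nothing later overlaps LAB5 either.
LAB6 starts before LAB1 ends → LAB1 and LAB6 overlap.
LAB7 starts after LAB1 ends, so nothing later overlaps LAB1 either.
LAB7 starts after LAB6 ends, so nothing later overlaps LAB6 either.
LAB9 starts before LAB7 ends → LAB7 and LAB9 overlap.
LAB8 starts after LAB7 ends.
LAB8 starts after LAB9 ends.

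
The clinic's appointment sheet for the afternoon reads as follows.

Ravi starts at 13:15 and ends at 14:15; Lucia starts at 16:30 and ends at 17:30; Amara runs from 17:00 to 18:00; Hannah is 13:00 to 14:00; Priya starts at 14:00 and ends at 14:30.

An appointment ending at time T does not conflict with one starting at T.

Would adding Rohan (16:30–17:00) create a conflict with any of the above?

Hannah: ends 14:00 at or before Rohan starts 16:30 → clear.
Ravi: ends 14:15 at or before Rohan starts 16:30 → clear.
Priya: ends 14:30 at or before Rohan starts 16:30 → clear.
Lucia: starts 16:30 before Rohan ends 17:00, and ends 17:30 after Rohan starts 16:30 → overlap.
Amara: starts 17:00 at or after Rohan ends 17:00 → clear.
Rohan overlaps Lucia.

Yes — it overlaps Lucia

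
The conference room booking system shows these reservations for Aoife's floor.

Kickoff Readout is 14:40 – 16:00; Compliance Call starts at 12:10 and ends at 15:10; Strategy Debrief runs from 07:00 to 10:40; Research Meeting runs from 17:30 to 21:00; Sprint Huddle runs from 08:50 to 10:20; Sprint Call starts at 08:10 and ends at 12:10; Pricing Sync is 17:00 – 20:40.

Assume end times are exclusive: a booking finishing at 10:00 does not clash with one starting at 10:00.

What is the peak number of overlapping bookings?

Sort all start/end points and keep a running count:
07:00 start Strategy Debrief → 1
08:10 start Sprint Call → 2
08:50 start Sprint Huddle → 3
10:20 end Sprint Huddle → 2
10:40 end Strategy Debrief → 1
12:10 end Sprint Call → 0
12:10 start Compliance Call → 1
14:40 start Kickoff Readout → 2
15:10 end Compliance Call → 1
16:00 end Kickoff Readout → 0
17:00 start Pricing Sync → 1
17:30 start Research Meeting → 2
20:40 end Pricing Sync → 1
21:00 end Research Meeting → 0
Peak is 3, at 08:50 (Sprint Call, Sprint Huddle, Strategy Debrief).

3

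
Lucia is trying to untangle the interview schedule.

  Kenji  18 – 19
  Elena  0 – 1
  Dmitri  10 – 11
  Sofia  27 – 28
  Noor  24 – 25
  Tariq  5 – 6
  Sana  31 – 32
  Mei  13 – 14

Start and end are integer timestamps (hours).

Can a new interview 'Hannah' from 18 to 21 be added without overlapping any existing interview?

No — it overlaps Kenji

Elena: ends 1 at or before Hannah starts 18 → clear.
Tariq: ends 6 at or before Hannah starts 18 → clear.
Dmitri: ends 11 at or before Hannah starts 18 → clear.
Mei: ends 14 at or before Hannah starts 18 → clear.
Kenji: starts 18 before Hannah ends 21, and ends 19 after Hannah starts 18 → overlap.
Noor: starts 24 at or after Hannah ends 21 → clear.
Sofia: starts 27 at or after Hannah ends 21 → clear.
Sana: starts 31 at or after Hannah ends 21 → clear.
Hannah overlaps Kenji.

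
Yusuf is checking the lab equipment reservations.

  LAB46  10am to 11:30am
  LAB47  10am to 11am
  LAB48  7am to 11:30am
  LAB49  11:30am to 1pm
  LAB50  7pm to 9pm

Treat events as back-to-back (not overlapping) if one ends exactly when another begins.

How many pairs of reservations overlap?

3

Check each pair: they overlap iff neither finishes before the other starts.
Sorted by start: LAB48, LAB46, LAB47, LAB49, LAB50.
LAB46 starts before LAB48 ends → LAB48 and LAB46 overlap.
LAB47 starts before LAB48 ends → LAB48 and LAB47 overlap.
LAB49 starts exactly when LAB48 ends (back-to-back, no overlap), so LAB48 has no further overlaps.
LAB47 starts before LAB46 ends → LAB46 and LAB47 overlap.
LAB49 starts exactly when LAB46 ends (back-to-back, no overlap), so LAB46 has no further overlaps.
LAB49 starts after LAB47 ends, so LAB47 has no further overlaps.
LAB50 starts after LAB49 ends.
Overlapping pairs: LAB46 & LAB47, LAB46 & LAB48, LAB47 & LAB48 — 3 in total.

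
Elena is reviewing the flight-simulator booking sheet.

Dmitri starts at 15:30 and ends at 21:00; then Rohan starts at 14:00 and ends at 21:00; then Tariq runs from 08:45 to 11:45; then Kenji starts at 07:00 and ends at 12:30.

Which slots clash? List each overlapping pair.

Check each pair: they overlap iff neither finishes before the other starts.
Sorted by start: Kenji, Tariq, Rohan, Dmitri.
Tariq starts before Kenji ends → Kenji and Tariq overlap.
Rohan starts after Kenji ends; Kenji is clear from here.
Rohan starts after Tariq ends; Tariq is clear from here.
Dmitri starts before Rohan ends → Rohan and Dmitri overlap.

Dmitri & Rohan, Kenji & Tariq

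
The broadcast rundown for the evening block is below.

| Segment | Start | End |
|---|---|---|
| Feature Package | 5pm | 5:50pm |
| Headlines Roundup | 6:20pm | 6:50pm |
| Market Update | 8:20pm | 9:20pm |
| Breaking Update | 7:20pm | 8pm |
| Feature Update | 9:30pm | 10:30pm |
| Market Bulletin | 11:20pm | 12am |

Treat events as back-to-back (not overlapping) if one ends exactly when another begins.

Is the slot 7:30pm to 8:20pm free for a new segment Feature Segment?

Feature Package: ends 5:50pm at or before Feature Segment starts 7:30pm → clear.
Headlines Roundup: ends 6:50pm at or before Feature Segment starts 7:30pm → clear.
Breaking Update: starts 7:20pm before Feature Segment ends 8:20pm, and ends 8pm after Feature Segment starts 7:30pm → overlap.
Market Update: starts 8:20pm at or after Feature Segment ends 8:20pm → clear.
Feature Update: starts 9:30pm at or after Feature Segment ends 8:20pm → clear.
Market Bulletin: starts 11:20pm at or after Feature Segment ends 8:20pm → clear.
Feature Segment overlaps Breaking Update.

No — it overlaps Breaking Update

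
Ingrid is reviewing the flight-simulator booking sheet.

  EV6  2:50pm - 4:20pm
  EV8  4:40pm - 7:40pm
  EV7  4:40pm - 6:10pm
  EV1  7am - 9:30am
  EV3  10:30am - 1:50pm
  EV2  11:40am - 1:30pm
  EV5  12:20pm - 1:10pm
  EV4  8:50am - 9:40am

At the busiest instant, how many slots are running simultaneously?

3

Sweep the timeline, counting +1 at each start and −1 at each end (ends before starts at a tie):
7am start EV1 → 1
8:50am start EV4 → 2
9:30am end EV1 → 1
9:40am end EV4 → 0
10:30am start EV3 → 1
11:40am start EV2 → 2
12:20pm start EV5 → 3
1:10pm end EV5 → 2
1:30pm end EV2 → 1
1:50pm end EV3 → 0
2:50pm start EV6 → 1
4:20pm end EV6 → 0
4:40pm start EV7 → 1
4:40pm start EV8 → 2
6:10pm end EV7 → 1
7:40pm end EV8 → 0
Peak is 3, at 12:20pm (EV2, EV3, EV5).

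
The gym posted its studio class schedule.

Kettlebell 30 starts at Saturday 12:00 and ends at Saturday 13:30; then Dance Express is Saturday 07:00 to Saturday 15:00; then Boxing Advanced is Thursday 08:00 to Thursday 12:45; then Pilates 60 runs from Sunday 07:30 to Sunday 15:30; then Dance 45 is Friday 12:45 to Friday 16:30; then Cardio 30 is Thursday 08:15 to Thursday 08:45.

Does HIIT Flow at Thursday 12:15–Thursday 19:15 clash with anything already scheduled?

Boxing Advanced: starts Thursday 08:00 before HIIT Flow ends Thursday 19:15, and ends Thursday 12:45 after HIIT Flow starts Thursday 12:15 → overlap.
Cardio 30: ends Thursday 08:45 at or before HIIT Flow starts Thursday 12:15 → clear.
Dance 45: starts Friday 12:45 at or after HIIT Flow ends Thursday 19:15 → clear.
Dance Express: starts Saturday 07:00 at or after HIIT Flow ends Thursday 19:15 → clear.
Kettlebell 30: starts Saturday 12:00 at or after HIIT Flow ends Thursday 19:15 → clear.
Pilates 60: starts Sunday 07:30 at or after HIIT Flow ends Thursday 19:15 → clear.
HIIT Flow overlaps Boxing Advanced.

Yes — it overlaps Boxing Advanced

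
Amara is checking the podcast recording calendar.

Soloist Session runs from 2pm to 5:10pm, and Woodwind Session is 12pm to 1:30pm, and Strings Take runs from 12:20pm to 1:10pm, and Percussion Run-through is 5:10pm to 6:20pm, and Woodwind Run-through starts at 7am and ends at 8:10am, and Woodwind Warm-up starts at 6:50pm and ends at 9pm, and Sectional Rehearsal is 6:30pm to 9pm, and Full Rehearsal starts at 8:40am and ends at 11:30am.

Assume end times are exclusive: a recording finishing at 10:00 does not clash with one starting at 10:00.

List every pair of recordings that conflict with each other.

Sectional Rehearsal & Woodwind Warm-up, Strings Take & Woodwind Session

Two intervals overlap when each starts before the other ends.
Sorted by start: Woodwind Run-through, Full Rehearsal, Woodwind Session, Strings Take, Soloist Session, Percussion Run-through, Sectional Rehearsal, Woodwind Warm-up.
Full Rehearsal starts after Woodwind Run-through ends; Woodwind Run-through is clear from here.
Woodwind Session starts after Full Rehearsal ends; Full Rehearsal is clear from here.
Strings Take starts before Woodwind Session ends → Woodwind Session and Strings Take overlap.
Soloist Session starts after Woodwind Session ends; Woodwind Session is clear from here.
Soloist Session starts after Strings Take ends; Strings Take is clear from here.
Percussion Run-through starts exactly when Soloist Session ends (back-to-back, no overlap); Soloist Session is clear from here.
Sectional Rehearsal starts after Percussion Run-through ends; Percussion Run-through is clear from here.
Woodwind Warm-up starts before Sectional Rehearsal ends → Sectional Rehearsal and Woodwind Warm-up overlap.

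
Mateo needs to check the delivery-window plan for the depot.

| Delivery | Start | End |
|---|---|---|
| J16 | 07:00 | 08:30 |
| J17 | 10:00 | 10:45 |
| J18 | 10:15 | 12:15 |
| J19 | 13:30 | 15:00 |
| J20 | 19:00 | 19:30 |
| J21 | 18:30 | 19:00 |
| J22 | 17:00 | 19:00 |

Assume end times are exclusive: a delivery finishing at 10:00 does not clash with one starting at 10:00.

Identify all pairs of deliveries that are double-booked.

J17 & J18, J21 & J22

Two intervals overlap when each starts before the other ends.
Sorted by start: J16, J17, J18, J19, J22, J21, J20.
J17 starts after J16 ends — done with J16.
J18 starts before J17 ends → J17 and J18 overlap.
J19 starts after J17 ends — done with J17.
J19 starts after J18 ends — done with J18.
J22 starts after J19 ends — done with J19.
J21 starts before J22 ends → J22 and J21 overlap.
J20 starts exactly when J22 ends (back-to-back, no overlap).
J20 starts exactly when J21 ends (back-to-back, no overlap).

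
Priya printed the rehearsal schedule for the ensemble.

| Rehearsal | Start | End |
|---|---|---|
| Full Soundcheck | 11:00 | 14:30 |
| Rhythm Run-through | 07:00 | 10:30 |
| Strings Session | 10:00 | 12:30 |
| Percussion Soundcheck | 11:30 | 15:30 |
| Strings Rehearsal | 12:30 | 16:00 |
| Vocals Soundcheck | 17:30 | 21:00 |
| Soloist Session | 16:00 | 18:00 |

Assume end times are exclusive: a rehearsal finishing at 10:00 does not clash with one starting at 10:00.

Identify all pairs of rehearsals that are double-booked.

Sorted by start: Rhythm Run-through, Strings Session, Full Soundcheck, Percussion Soundcheck, Strings Rehearsal, Soloist Session, Vocals Soundcheck.
Strings Session starts before Rhythm Run-through ends → Rhythm Run-through and Strings Session overlap.
Full Soundcheck starts after Rhythm Run-through ends, so Rhythm Run-through has no further overlaps.
Full Soundcheck starts before Strings Session ends → Strings Session and Full Soundcheck overlap.
Percussion Soundcheck starts before Strings Session ends → Strings Session and Percussion Soundcheck overlap.
Strings Rehearsal starts exactly when Strings Session ends (back-to-back, no overlap), so Strings Session has no further overlaps.
Percussion Soundcheck starts before Full Soundcheck ends → Full Soundcheck and Percussion Soundcheck overlap.
Strings Rehearsal starts before Full Soundcheck ends → Full Soundcheck and Strings Rehearsal overlap.
Soloist Session starts after Full Soundcheck ends, so Full Soundcheck has no further overlaps.
Strings Rehearsal starts before Percussion Soundcheck ends → Percussion Soundcheck and Strings Rehearsal overlap.
Soloist Session starts after Percussion Soundcheck ends, so Percussion Soundcheck has no further overlaps.
Soloist Session starts exactly when Strings Rehearsal ends (back-to-back, no overlap), so Strings Rehearsal has no further overlaps.
Vocals Soundcheck starts before Soloist Session ends → Soloist Session and Vocals Soundcheck overlap.

Full Soundcheck & Percussion Soundcheck, Full Soundcheck & Strings Rehearsal, Full Soundcheck & Strings Session, Percussion Soundcheck & Strings Rehearsal, Percussion Soundcheck & Strings Session, Rhythm Run-through & Strings Session, Soloist Session & Vocals Soundcheck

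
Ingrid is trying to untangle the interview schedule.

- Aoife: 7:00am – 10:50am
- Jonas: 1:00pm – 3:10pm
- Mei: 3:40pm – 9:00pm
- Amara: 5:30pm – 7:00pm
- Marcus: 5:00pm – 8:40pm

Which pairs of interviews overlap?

Amara & Marcus, Amara & Mei, Marcus & Mei

Sorted by start: Aoife, Jonas, Mei, Marcus, Amara.
Jonas starts after Aoife ends, so nothing later overlaps Aoife either.
Mei starts after Jonas ends, so nothing later overlaps Jonas either.
Marcus starts before Mei ends → Mei and Marcus overlap.
Amara starts before Mei ends → Mei and Amara overlap.
Amara starts before Marcus ends → Marcus and Amara overlap.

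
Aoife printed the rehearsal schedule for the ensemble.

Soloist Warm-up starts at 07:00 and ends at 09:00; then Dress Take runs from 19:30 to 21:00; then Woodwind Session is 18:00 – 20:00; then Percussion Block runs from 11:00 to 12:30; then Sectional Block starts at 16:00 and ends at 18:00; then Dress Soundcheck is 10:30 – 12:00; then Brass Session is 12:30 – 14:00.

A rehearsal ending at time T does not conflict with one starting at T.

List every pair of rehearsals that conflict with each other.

Dress Soundcheck & Percussion Block, Dress Take & Woodwind Session

Sorted by start: Soloist Warm-up, Dress Soundcheck, Percussion Block, Brass Session, Sectional Block, Woodwind Session, Dress Take.
Dress Soundcheck starts after Soloist Warm-up ends; Soloist Warm-up is clear from here.
Percussion Block starts before Dress Soundcheck ends → Dress Soundcheck and Percussion Block overlap.
Brass Session starts after Dress Soundcheck ends; Dress Soundcheck is clear from here.
Brass Session starts exactly when Percussion Block ends (back-to-back, no overlap); Percussion Block is clear from here.
Sectional Block starts after Brass Session ends; Brass Session is clear from here.
Woodwind Session starts exactly when Sectional Block ends (back-to-back, no overlap); Sectional Block is clear from here.
Dress Take starts before Woodwind Session ends → Woodwind Session and Dress Take overlap.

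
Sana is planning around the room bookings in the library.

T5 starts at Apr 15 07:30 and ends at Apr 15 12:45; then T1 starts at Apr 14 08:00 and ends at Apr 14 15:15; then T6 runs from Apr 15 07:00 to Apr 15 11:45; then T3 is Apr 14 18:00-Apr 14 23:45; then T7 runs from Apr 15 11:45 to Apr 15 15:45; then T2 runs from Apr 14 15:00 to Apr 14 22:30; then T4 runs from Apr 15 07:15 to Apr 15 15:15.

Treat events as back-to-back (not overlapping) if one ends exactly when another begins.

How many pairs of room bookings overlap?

7

Sorted by start: T1, T2, T3, T6, T4, T5, T7.
T2 starts before T1 ends → T1 and T2 overlap.
T3 starts after T1 ends — done with T1.
T3 starts before T2 ends → T2 and T3 overlap.
T6 starts after T2 ends — done with T2.
T6 starts after T3 ends — done with T3.
T4 starts before T6 ends → T6 and T4 overlap.
T5 starts before T6 ends → T6 and T5 overlap.
T7 starts exactly when T6 ends (back-to-back, no overlap).
T5 starts before T4 ends → T4 and T5 overlap.
T7 starts before T4 ends → T4 and T7 overlap.
T7 starts before T5 ends → T5 and T7 overlap.
Overlapping pairs: T1 & T2, T2 & T3, T4 & T5, T4 & T6, T4 & T7, T5 & T6, T5 & T7 — 7 in total.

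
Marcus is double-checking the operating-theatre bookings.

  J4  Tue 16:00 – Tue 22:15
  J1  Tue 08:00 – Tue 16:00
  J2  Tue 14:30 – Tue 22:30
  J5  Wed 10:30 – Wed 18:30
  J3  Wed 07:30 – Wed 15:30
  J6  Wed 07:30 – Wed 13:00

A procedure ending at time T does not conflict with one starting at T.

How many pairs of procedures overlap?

5

Sorted by start: J1, J2, J4, J3, J6, J5.
J2 starts before J1 ends → J1 and J2 overlap.
J4 starts exactly when J1 ends (back-to-back, no overlap), so nothing later overlaps J1 either.
J4 starts before J2 ends → J2 and J4 overlap.
J3 starts after J2 ends, so nothing later overlaps J2 either.
J3 starts after J4 ends, so nothing later overlaps J4 either.
J6 starts before J3 ends → J3 and J6 overlap.
J5 starts before J3 ends → J3 and J5 overlap.
J5 starts before J6 ends → J6 and J5 overlap.
Overlapping pairs: J1 & J2, J2 & J4, J3 & J5, J3 & J6, J5 & J6 — 5 in total.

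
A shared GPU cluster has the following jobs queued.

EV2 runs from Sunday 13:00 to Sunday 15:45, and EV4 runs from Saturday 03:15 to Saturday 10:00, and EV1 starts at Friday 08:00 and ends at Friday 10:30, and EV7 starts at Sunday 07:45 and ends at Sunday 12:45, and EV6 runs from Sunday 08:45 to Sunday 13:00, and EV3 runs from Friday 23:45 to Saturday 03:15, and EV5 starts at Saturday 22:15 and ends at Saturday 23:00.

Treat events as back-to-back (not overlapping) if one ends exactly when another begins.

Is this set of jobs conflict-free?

Check each pair: they overlap iff neither finishes before the other starts.
Sorted by start: EV1, EV3, EV4, EV5, EV7, EV6, EV2.
EV3 starts after EV1 ends, so EV1 has no further overlaps.
EV4 starts exactly when EV3 ends (back-to-back, no overlap), so EV3 has no further overlaps.
EV5 starts after EV4 ends, so EV4 has no further overlaps.
EV7 starts after EV5 ends, so EV5 has no further overlaps.
EV6 starts before EV7 ends → EV7 and EV6 overlap.
That's a conflict, so the schedule is not conflict-free.

No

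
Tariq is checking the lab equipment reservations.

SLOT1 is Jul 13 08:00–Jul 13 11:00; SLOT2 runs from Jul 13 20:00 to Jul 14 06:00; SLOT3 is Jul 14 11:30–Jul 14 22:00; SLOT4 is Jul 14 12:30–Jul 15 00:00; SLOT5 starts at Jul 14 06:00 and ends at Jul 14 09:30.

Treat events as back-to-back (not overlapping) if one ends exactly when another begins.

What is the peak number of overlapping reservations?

2

Sweep the timeline, counting +1 at each start and −1 at each end (ends before starts at a tie):
Jul 13 08:00 start SLOT1 → 1
Jul 13 11:00 end SLOT1 → 0
Jul 13 20:00 start SLOT2 → 1
Jul 14 06:00 end SLOT2 → 0
Jul 14 06:00 start SLOT5 → 1
Jul 14 09:30 end SLOT5 → 0
Jul 14 11:30 start SLOT3 → 1
Jul 14 12:30 start SLOT4 → 2
Jul 14 22:00 end SLOT3 → 1
Jul 15 00:00 end SLOT4 → 0
Peak is 2, at Jul 14 12:30 (SLOT3, SLOT4).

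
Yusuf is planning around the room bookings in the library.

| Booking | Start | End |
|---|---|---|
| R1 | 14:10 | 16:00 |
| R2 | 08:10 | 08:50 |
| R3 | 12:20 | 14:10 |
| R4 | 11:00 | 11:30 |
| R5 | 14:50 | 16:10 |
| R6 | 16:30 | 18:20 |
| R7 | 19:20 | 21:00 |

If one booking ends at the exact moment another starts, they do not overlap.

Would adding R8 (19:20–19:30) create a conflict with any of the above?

R2: ends 08:50 at or before R8 starts 19:20 → clear.
R4: ends 11:30 at or before R8 starts 19:20 → clear.
R3: ends 14:10 at or before R8 starts 19:20 → clear.
R1: ends 16:00 at or before R8 starts 19:20 → clear.
R5: ends 16:10 at or before R8 starts 19:20 → clear.
R6: ends 18:20 at or before R8 starts 19:20 → clear.
R7: starts 19:20 before R8 ends 19:30, and ends 21:00 after R8 starts 19:20 → overlap.
R8 overlaps R7.

Yes — it overlaps R7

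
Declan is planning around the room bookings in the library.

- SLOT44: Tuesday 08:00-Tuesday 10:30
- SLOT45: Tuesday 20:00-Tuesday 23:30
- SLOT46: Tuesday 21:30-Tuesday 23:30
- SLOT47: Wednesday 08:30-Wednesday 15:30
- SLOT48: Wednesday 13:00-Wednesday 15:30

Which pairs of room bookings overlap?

SLOT45 & SLOT46, SLOT47 & SLOT48

Sorted by start: SLOT44, SLOT45, SLOT46, SLOT47, SLOT48.
SLOT45 starts after SLOT44 ends — done with SLOT44.
SLOT46 starts before SLOT45 ends → SLOT45 and SLOT46 overlap.
SLOT47 starts after SLOT45 ends — done with SLOT45.
SLOT47 starts after SLOT46 ends — done with SLOT46.
SLOT48 starts before SLOT47 ends → SLOT47 and SLOT48 overlap.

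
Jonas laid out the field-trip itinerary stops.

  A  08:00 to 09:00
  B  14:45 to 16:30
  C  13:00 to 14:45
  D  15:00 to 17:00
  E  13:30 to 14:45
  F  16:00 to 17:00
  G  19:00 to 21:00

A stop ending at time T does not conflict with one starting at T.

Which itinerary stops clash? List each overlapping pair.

B & D, B & F, C & E, D & F

Sorted by start: A, C, E, B, D, F, G.
C starts after A ends — done with A.
E starts before C ends → C and E overlap.
B starts exactly when C ends (back-to-back, no overlap) — done with C.
B starts exactly when E ends (back-to-back, no overlap) — done with E.
D starts before B ends → B and D overlap.
F starts before B ends → B and F overlap.
G starts after B ends.
F starts before D ends → D and F overlap.
G starts after D ends.
G starts after F ends.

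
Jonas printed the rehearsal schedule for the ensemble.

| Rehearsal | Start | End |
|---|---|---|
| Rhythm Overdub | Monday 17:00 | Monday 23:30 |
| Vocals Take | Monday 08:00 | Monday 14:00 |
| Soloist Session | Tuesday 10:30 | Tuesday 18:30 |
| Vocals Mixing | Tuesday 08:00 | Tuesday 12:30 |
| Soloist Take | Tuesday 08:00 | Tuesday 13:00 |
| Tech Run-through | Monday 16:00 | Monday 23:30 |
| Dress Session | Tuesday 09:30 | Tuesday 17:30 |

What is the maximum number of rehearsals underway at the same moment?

4

Sweep the timeline, counting +1 at each start and −1 at each end (ends before starts at a tie):
Monday 08:00 start Vocals Take → 1
Monday 14:00 end Vocals Take → 0
Monday 16:00 start Tech Run-through → 1
Monday 17:00 start Rhythm Overdub → 2
Monday 23:30 end Rhythm Overdub → 1
Monday 23:30 end Tech Run-through → 0
Tuesday 08:00 start Soloist Take → 1
Tuesday 08:00 start Vocals Mixing → 2
Tuesday 09:30 start Dress Session → 3
Tuesday 10:30 start Soloist Session → 4
Tuesday 12:30 end Vocals Mixing → 3
Tuesday 13:00 end Soloist Take → 2
Tuesday 17:30 end Dress Session → 1
Tuesday 18:30 end Soloist Session → 0
Peak is 4, at Tuesday 10:30 (Dress Session, Soloist Session, Soloist Take, Vocals Mixing).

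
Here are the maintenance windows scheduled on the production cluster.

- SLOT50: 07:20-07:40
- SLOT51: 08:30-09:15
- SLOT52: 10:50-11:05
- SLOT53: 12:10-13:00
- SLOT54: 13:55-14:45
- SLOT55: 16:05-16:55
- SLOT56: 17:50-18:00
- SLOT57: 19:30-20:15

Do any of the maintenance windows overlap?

Sorted by start: SLOT50, SLOT51, SLOT52, SLOT53, SLOT54, SLOT55, SLOT56, SLOT57.
SLOT51 starts after SLOT50 ends; SLOT50 is clear from here.
SLOT52 starts after SLOT51 ends; SLOT51 is clear from here.
SLOT53 starts after SLOT52 ends; SLOT52 is clear from here.
SLOT54 starts after SLOT53 ends; SLOT53 is clear from here.
SLOT55 starts after SLOT54 ends; SLOT54 is clear from here.
SLOT56 starts after SLOT55 ends; SLOT55 is clear from here.
SLOT57 starts after SLOT56 ends.
Every pair is clear; the schedule has no overlaps.

No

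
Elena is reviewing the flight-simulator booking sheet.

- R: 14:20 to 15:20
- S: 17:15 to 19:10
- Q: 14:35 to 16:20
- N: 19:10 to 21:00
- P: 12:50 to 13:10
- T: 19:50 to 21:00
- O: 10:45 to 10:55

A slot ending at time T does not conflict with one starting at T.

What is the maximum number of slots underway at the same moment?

Walk through starts and ends in time order (an end at T is processed before a start at T):
10:45 start O → 1
10:55 end O → 0
12:50 start P → 1
13:10 end P → 0
14:20 start R → 1
14:35 start Q → 2
15:20 end R → 1
16:20 end Q → 0
17:15 start S → 1
19:10 end S → 0
19:10 start N → 1
19:50 start T → 2
21:00 end N → 1
21:00 end T → 0
Peak is 2, at 14:35 (Q, R).

2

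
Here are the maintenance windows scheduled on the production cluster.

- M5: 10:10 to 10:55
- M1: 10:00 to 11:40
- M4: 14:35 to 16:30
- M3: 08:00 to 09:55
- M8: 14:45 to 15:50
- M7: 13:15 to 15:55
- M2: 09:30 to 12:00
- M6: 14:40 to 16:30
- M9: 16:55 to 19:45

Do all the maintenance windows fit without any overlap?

No

Sorted by start: M3, M2, M1, M5, M7, M4, M6, M8, M9.
M2 starts before M3 ends → M3 and M2 overlap.
That's a conflict, so the schedule is not conflict-free.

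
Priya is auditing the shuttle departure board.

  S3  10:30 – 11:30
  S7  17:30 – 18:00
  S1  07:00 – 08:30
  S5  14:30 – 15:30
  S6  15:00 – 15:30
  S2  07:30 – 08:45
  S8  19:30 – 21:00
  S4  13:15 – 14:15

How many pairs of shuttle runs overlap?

2

Sorted by start: S1, S2, S3, S4, S5, S6, S7, S8.
S2 starts before S1 ends → S1 and S2 overlap.
S3 starts after S1 ends, so S1 has no further overlaps.
S3 starts after S2 ends, so S2 has no further overlaps.
S4 starts after S3 ends, so S3 has no further overlaps.
S5 starts after S4 ends, so S4 has no further overlaps.
S6 starts before S5 ends → S5 and S6 overlap.
S7 starts after S5 ends, so S5 has no further overlaps.
S7 starts after S6 ends, so S6 has no further overlaps.
S8 starts after S7 ends.
Overlapping pairs: S1 & S2, S5 & S6 — 2 in total.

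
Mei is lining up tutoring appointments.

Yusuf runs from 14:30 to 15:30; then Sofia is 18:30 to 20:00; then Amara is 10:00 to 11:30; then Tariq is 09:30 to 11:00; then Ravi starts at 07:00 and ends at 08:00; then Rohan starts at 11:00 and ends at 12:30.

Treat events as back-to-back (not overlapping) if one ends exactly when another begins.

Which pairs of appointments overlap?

Amara & Rohan, Amara & Tariq

Check each pair: they overlap iff neither finishes before the other starts.
Sorted by start: Ravi, Tariq, Amara, Rohan, Yusuf, Sofia.
Tariq starts after Ravi ends — done with Ravi.
Amara starts before Tariq ends → Tariq and Amara overlap.
Rohan starts exactly when Tariq ends (back-to-back, no overlap) — done with Tariq.
Rohan starts before Amara ends → Amara and Rohan overlap.
Yusuf starts after Amara ends — done with Amara.
Yusuf starts after Rohan ends — done with Rohan.
Sofia starts after Yusuf ends.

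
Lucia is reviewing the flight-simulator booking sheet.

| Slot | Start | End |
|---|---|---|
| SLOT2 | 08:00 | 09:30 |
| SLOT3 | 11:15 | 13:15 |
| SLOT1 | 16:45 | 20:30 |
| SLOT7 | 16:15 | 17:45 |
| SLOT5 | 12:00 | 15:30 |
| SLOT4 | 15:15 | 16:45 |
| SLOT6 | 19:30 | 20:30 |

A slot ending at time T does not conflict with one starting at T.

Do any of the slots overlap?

Two intervals overlap when each starts before the other ends.
Sorted by start: SLOT2, SLOT3, SLOT5, SLOT4, SLOT7, SLOT1, SLOT6.
SLOT3 starts after SLOT2 ends; SLOT2 is clear from here.
SLOT5 starts before SLOT3 ends → SLOT3 and SLOT5 overlap.
That's a conflict, so the schedule is not conflict-free.

Yes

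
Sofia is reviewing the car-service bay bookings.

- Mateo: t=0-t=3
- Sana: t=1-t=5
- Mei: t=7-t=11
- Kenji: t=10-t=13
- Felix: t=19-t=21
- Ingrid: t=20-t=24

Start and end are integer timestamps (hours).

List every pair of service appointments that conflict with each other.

Felix & Ingrid, Kenji & Mei, Mateo & Sana

Sorted by start: Mateo, Sana, Mei, Kenji, Felix, Ingrid.
Sana starts before Mateo ends → Mateo and Sana overlap.
Mei starts after Mateo ends, so Mateo has no further overlaps.
Mei starts after Sana ends, so Sana has no further overlaps.
Kenji starts before Mei ends → Mei and Kenji overlap.
Felix starts after Mei ends, so Mei has no further overlaps.
Felix starts after Kenji ends, so Kenji has no further overlaps.
Ingrid starts before Felix ends → Felix and Ingrid overlap.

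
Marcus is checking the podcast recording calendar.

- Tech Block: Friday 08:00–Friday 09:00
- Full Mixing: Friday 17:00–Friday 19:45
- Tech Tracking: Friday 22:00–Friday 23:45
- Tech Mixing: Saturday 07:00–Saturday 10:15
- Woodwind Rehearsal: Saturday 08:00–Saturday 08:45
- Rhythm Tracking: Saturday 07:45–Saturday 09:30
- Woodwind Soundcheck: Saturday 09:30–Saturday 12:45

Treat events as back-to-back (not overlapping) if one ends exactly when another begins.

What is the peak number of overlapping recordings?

Sort all start/end points and keep a running count:
Friday 08:00 start Tech Block → 1
Friday 09:00 end Tech Block → 0
Friday 17:00 start Full Mixing → 1
Friday 19:45 end Full Mixing → 0
Friday 22:00 start Tech Tracking → 1
Friday 23:45 end Tech Tracking → 0
Saturday 07:00 start Tech Mixing → 1
Saturday 07:45 start Rhythm Tracking → 2
Saturday 08:00 start Woodwind Rehearsal → 3
Saturday 08:45 end Woodwind Rehearsal → 2
Saturday 09:30 end Rhythm Tracking → 1
Saturday 09:30 start Woodwind Soundcheck → 2
Saturday 10:15 end Tech Mixing → 1
Saturday 12:45 end Woodwind Soundcheck → 0
Peak is 3, at Saturday 08:00 (Rhythm Tracking, Tech Mixing, Woodwind Rehearsal).

3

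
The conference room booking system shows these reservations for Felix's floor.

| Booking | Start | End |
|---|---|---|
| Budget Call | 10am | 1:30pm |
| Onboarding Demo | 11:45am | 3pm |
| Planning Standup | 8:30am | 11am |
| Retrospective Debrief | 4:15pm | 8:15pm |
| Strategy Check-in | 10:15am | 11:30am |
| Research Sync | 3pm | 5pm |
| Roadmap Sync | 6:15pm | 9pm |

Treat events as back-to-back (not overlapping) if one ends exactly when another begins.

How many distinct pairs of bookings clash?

Sorted by start: Planning Standup, Budget Call, Strategy Check-in, Onboarding Demo, Research Sync, Retrospective Debrief, Roadmap Sync.
Budget Call starts before Planning Standup ends → Planning Standup and Budget Call overlap.
Strategy Check-in starts before Planning Standup ends → Planning Standup and Strategy Check-in overlap.
Onboarding Demo starts after Planning Standup ends, so nothing later overlaps Planning Standup either.
Strategy Check-in starts before Budget Call ends → Budget Call and Strategy Check-in overlap.
Onboarding Demo starts before Budget Call ends → Budget Call and Onboarding Demo overlap.
Research Sync starts after Budget Call ends, so nothing later overlaps Budget Call either.
Onboarding Demo starts after Strategy Check-in ends, so nothing later overlaps Strategy Check-in either.
Research Sync starts exactly when Onboarding Demo ends (back-to-back, no overlap), so nothing later overlaps Onboarding Demo either.
Retrospective Debrief starts before Research Sync ends → Research Sync and Retrospective Debrief overlap.
Roadmap Sync starts after Research Sync ends.
Roadmap Sync starts before Retrospective Debrief ends → Retrospective Debrief and Roadmap Sync overlap.
Overlapping pairs: Budget Call & Onboarding Demo, Budget Call & Planning Standup, Budget Call & Strategy Check-in, Planning Standup & Strategy Check-in, Research Sync & Retrospective Debrief, Retrospective Debrief & Roadmap Sync — 6 in total.

6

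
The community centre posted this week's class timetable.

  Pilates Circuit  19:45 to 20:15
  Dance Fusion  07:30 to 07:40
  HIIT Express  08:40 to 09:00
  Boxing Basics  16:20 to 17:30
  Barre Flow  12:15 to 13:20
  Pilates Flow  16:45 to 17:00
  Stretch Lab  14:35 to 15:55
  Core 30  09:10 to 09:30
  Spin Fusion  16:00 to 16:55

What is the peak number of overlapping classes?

Sweep the timeline, counting +1 at each start and −1 at each end (ends before starts at a tie):
07:30 start Dance Fusion → 1
07:40 end Dance Fusion → 0
08:40 start HIIT Express → 1
09:00 end HIIT Express → 0
09:10 start Core 30 → 1
09:30 end Core 30 → 0
12:15 start Barre Flow → 1
13:20 end Barre Flow → 0
14:35 start Stretch Lab → 1
15:55 end Stretch Lab → 0
16:00 start Spin Fusion → 1
16:20 start Boxing Basics → 2
16:45 start Pilates Flow → 3
16:55 end Spin Fusion → 2
17:00 end Pilates Flow → 1
17:30 end Boxing Basics → 0
19:45 start Pilates Circuit → 1
20:15 end Pilates Circuit → 0
Peak is 3, at 16:45 (Boxing Basics, Pilates Flow, Spin Fusion).

3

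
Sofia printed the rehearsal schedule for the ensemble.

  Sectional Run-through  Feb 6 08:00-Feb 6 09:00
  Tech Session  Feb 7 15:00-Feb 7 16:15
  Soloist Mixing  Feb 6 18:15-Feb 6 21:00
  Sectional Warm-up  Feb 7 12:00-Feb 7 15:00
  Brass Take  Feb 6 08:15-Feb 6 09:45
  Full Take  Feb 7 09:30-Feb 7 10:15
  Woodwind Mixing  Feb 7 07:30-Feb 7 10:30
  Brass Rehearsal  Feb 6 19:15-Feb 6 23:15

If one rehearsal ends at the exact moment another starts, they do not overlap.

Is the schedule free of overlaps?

Check each pair: they overlap iff neither finishes before the other starts.
Sorted by start: Sectional Run-through, Brass Take, Soloist Mixing, Brass Rehearsal, Woodwind Mixing, Full Take, Sectional Warm-up, Tech Session.
Brass Take starts before Sectional Run-through ends → Sectional Run-through and Brass Take overlap.
That's a conflict, so the schedule is not conflict-free.

No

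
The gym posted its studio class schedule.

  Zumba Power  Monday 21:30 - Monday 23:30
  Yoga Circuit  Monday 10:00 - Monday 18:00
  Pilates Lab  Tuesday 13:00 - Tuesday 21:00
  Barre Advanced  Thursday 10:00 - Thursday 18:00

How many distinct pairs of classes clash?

0

Sorted by start: Yoga Circuit, Zumba Power, Pilates Lab, Barre Advanced.
Zumba Power starts after Yoga Circuit ends — done with Yoga Circuit.
Pilates Lab starts after Zumba Power ends — done with Zumba Power.
Barre Advanced starts after Pilates Lab ends.
No pair overlaps.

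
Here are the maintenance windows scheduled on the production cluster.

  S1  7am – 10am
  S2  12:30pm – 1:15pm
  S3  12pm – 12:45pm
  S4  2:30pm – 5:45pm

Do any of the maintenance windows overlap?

Sorted by start: S1, S3, S2, S4.
S3 starts after S1 ends, so S1 has no further overlaps.
S2 starts before S3 ends → S3 and S2 overlap.
That's a conflict, so the schedule is not conflict-free.

Yes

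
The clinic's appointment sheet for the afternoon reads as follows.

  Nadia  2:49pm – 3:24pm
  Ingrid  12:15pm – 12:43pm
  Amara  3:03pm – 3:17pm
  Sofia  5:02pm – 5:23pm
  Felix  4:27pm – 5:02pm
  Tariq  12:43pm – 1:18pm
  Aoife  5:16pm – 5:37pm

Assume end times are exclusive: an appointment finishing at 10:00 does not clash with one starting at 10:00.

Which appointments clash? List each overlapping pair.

Sorted by start: Ingrid, Tariq, Nadia, Amara, Felix, Sofia, Aoife.
Tariq starts exactly when Ingrid ends (back-to-back, no overlap) — done with Ingrid.
Nadia starts after Tariq ends — done with Tariq.
Amara starts before Nadia ends → Nadia and Amara overlap.
Felix starts after Nadia ends — done with Nadia.
Felix starts after Amara ends — done with Amara.
Sofia starts exactly when Felix ends (back-to-back, no overlap) — done with Felix.
Aoife starts before Sofia ends → Sofia and Aoife overlap.

Amara & Nadia, Aoife & Sofia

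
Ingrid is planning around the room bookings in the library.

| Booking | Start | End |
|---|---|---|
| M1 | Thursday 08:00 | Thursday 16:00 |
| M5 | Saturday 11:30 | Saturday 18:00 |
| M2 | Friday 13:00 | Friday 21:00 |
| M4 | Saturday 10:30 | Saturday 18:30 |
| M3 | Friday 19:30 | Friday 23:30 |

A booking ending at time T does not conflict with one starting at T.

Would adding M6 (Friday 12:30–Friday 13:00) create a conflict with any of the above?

M1: ends Thursday 16:00 at or before M6 starts Friday 12:30 → clear.
M2: starts Friday 13:00 at or after M6 ends Friday 13:00 → clear.
M3: starts Friday 19:30 at or after M6 ends Friday 13:00 → clear.
M4: starts Saturday 10:30 at or after M6 ends Friday 13:00 → clear.
M5: starts Saturday 11:30 at or after M6 ends Friday 13:00 → clear.

No — it doesn't clash with anything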